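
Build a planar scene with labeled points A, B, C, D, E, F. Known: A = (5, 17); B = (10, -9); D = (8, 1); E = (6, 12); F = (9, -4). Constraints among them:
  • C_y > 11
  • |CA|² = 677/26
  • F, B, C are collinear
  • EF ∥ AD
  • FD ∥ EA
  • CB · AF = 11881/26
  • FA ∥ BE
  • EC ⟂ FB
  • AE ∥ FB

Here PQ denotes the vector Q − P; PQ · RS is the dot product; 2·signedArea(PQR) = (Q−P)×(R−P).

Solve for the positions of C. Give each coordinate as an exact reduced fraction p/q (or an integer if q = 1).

1. C_x = 151/26  [F, B, C are collinear ∩ EC ⟂ FB]
2. C_y = 311/26  [F, B, C are collinear ∩ EC ⟂ FB]
   → C = (151/26, 311/26)

C = (151/26, 311/26)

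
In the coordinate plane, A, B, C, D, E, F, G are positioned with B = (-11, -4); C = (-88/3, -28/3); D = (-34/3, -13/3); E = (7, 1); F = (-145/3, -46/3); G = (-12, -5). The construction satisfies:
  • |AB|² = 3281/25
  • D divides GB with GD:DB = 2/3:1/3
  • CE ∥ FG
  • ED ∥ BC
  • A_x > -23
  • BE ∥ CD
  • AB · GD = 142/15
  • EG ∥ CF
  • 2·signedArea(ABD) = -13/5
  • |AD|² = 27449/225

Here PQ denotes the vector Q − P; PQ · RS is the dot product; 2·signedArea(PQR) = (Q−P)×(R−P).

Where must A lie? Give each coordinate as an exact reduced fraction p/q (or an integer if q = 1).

A = (-22, -36/5)

1. A_x = -22  [2·signedArea(ABD) = -13/5 ∩ AB · GD = 142/15]
2. A_y = -36/5  [2·signedArea(ABD) = -13/5 ∩ AB · GD = 142/15]
   → A = (-22, -36/5)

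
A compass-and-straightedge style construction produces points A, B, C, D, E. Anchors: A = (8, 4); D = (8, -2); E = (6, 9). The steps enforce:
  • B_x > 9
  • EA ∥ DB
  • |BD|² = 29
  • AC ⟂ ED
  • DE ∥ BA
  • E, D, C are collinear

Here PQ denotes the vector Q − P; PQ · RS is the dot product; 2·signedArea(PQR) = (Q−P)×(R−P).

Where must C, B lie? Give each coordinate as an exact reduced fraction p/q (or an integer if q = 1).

B = (10, -7)
C = (868/125, 476/125)

1. C_x = 868/125  [E, D, C are collinear ∩ AC ⟂ ED]
2. C_y = 476/125  [E, D, C are collinear ∩ AC ⟂ ED]
   → C = (868/125, 476/125)
3. B_x = 10  [DE ∥ BA ∩ EA ∥ DB]
4. B_y = -7  [DE ∥ BA ∩ EA ∥ DB]
   → B = (10, -7)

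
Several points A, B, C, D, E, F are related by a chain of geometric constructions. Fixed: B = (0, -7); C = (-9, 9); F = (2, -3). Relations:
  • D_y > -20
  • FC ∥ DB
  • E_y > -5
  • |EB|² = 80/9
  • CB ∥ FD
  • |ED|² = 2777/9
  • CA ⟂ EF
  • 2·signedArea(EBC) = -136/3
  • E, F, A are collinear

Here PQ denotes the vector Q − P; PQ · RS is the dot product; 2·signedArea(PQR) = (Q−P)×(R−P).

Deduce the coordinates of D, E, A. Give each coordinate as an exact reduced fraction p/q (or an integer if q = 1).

1. D_x = 11  [FC ∥ DB ∩ CB ∥ FD]
2. D_y = -19  [FC ∥ DB ∩ CB ∥ FD]
   → D = (11, -19)
3. E_x = 4/3  [line -16·x + -9·y + -53/3 = 0 ∩ |ED|² = 2777/9]
4. E_y = -13/3  [line -16·x + -9·y + -53/3 = 0 ∩ |ED|² = 2777/9]
   → E = (4/3, -13/3)
5. A_x = 23/5  [E, F, A are collinear ∩ CA ⟂ EF]
6. A_y = 11/5  [E, F, A are collinear ∩ CA ⟂ EF]
   → A = (23/5, 11/5)

A = (23/5, 11/5)
D = (11, -19)
E = (4/3, -13/3)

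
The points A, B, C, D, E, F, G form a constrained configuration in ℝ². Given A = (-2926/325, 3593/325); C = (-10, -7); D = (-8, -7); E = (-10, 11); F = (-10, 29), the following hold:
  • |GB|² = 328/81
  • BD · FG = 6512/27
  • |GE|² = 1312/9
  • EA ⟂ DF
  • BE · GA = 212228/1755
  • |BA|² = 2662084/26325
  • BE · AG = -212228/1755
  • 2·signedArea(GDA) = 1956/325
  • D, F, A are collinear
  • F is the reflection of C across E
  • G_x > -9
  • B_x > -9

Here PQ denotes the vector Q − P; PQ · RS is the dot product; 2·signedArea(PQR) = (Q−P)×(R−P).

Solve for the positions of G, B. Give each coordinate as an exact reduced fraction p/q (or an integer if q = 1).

B = (-80/9, 1)
G = (-26/3, -1)

1. G_x = -26/3  [line -5868/325·x + -326/325·y + -51182/325 = 0 ∩ |GE|² = 1312/9]
2. G_y = -1  [line -5868/325·x + -326/325·y + -51182/325 = 0 ∩ |GE|² = 1312/9]
   → G = (-26/3, -1)
3. B_x = -80/9  [BE · AG = -212228/1755 ∩ BD · FG = 6512/27]
4. B_y = 1  [BE · AG = -212228/1755 ∩ BD · FG = 6512/27]
   → B = (-80/9, 1)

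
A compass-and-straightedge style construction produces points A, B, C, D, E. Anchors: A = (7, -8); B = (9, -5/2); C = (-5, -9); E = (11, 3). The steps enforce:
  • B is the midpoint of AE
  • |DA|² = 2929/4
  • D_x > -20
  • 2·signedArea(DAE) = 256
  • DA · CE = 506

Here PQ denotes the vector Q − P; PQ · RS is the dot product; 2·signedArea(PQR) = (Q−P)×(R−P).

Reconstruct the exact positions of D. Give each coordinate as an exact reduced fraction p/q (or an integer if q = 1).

D = (-19, -31/2)

1. D_x = -19  [2·signedArea(DAE) = 256 ∩ DA · CE = 506]
2. D_y = -31/2  [2·signedArea(DAE) = 256 ∩ DA · CE = 506]
   → D = (-19, -31/2)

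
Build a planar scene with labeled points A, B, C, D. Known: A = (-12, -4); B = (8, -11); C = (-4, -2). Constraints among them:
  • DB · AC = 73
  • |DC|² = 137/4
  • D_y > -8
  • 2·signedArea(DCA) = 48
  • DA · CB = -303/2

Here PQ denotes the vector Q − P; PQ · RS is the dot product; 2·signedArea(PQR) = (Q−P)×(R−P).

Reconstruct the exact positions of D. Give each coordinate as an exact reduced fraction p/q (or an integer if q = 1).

D = (-2, -15/2)

1. D_x = -2  [DA · CB = -303/2 ∩ DB · AC = 73]
2. D_y = -15/2  [DA · CB = -303/2 ∩ DB · AC = 73]
   → D = (-2, -15/2)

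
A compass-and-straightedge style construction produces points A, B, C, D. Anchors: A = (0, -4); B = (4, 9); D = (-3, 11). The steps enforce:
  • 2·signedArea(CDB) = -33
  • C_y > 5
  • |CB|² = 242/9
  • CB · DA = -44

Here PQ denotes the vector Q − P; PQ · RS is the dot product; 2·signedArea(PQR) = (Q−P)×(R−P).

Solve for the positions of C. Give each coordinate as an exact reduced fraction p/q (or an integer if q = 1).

C = (1/3, 16/3)

1. C_x = 1/3  [CB · DA = -44 ∩ 2·signedArea(CDB) = -33]
2. C_y = 16/3  [CB · DA = -44 ∩ 2·signedArea(CDB) = -33]
   → C = (1/3, 16/3)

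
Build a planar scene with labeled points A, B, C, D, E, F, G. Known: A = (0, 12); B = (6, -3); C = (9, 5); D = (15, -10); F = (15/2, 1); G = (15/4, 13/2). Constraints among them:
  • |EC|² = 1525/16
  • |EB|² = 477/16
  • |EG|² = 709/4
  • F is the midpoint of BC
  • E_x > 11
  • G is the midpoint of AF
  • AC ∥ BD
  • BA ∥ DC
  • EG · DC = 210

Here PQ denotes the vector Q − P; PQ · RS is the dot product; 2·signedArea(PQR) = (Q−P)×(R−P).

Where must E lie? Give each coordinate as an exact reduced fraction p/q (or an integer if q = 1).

E = (45/4, -9/2)

1. E_x = 45/4  [line 6·x + -15·y + -135 = 0 ∩ |EG|² = 709/4]
2. E_y = -9/2  [line 6·x + -15·y + -135 = 0 ∩ |EG|² = 709/4]
   → E = (45/4, -9/2)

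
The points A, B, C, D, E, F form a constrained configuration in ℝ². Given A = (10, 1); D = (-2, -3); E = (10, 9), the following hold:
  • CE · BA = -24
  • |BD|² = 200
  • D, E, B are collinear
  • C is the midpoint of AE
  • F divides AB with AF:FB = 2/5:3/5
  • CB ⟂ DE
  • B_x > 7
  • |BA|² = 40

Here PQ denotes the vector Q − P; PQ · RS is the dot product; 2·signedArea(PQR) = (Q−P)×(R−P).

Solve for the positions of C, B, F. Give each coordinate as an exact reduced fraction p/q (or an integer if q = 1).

1. C_x = 10  [C is the midpoint of AE]
2. C_y = 5  [C is the midpoint of AE]
   → C = (10, 5)
3. B_x = 8  [D, E, B are collinear ∩ CB ⟂ DE]
4. B_y = 7  [D, E, B are collinear ∩ CB ⟂ DE]
   → B = (8, 7)
5. F_x = 46/5  [F divides AB with AF:FB = 2/5:3/5]
6. F_y = 17/5  [F divides AB with AF:FB = 2/5:3/5]
   → F = (46/5, 17/5)

B = (8, 7)
C = (10, 5)
F = (46/5, 17/5)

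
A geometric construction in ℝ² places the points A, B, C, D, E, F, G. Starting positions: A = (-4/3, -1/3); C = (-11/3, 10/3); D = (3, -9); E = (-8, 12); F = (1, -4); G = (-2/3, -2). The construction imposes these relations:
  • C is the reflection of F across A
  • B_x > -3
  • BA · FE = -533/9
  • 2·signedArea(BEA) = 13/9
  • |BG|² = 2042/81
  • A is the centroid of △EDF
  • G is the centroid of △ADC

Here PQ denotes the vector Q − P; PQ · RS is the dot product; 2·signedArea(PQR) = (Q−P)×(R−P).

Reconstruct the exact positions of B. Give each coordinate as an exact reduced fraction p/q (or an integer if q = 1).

B = (-25/9, 23/9)

1. B_x = -25/9  [BA · FE = -533/9 ∩ 2·signedArea(BEA) = 13/9]
2. B_y = 23/9  [BA · FE = -533/9 ∩ 2·signedArea(BEA) = 13/9]
   → B = (-25/9, 23/9)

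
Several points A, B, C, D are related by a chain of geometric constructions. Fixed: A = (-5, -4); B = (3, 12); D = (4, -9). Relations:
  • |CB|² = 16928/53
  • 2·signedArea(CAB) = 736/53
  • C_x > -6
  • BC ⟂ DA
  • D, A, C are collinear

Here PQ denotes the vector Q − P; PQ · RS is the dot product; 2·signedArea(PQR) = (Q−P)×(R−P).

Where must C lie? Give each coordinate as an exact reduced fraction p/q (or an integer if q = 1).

C = (-301/53, -192/53)

1. C_x = -301/53  [D, A, C are collinear ∩ BC ⟂ DA]
2. C_y = -192/53  [D, A, C are collinear ∩ BC ⟂ DA]
   → C = (-301/53, -192/53)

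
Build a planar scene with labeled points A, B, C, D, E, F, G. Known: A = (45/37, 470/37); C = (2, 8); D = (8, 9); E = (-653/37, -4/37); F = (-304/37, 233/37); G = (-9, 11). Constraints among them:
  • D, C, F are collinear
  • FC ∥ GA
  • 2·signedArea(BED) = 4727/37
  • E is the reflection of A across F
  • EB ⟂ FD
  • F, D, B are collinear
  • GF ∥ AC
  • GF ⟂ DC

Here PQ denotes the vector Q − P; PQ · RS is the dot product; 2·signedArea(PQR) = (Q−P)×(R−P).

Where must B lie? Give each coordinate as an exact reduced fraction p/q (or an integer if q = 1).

B = (-682/37, 170/37)

1. B_x = -682/37  [F, D, B are collinear ∩ EB ⟂ FD]
2. B_y = 170/37  [F, D, B are collinear ∩ EB ⟂ FD]
   → B = (-682/37, 170/37)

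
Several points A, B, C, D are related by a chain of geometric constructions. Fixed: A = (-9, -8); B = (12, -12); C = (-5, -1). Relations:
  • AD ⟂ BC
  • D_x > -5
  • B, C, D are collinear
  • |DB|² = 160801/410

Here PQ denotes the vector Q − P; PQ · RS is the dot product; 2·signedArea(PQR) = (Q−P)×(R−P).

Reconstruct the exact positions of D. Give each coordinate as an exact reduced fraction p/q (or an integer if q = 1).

1. D_x = -1897/410  [B, C, D are collinear ∩ AD ⟂ BC]
2. D_y = -509/410  [B, C, D are collinear ∩ AD ⟂ BC]
   → D = (-1897/410, -509/410)

D = (-1897/410, -509/410)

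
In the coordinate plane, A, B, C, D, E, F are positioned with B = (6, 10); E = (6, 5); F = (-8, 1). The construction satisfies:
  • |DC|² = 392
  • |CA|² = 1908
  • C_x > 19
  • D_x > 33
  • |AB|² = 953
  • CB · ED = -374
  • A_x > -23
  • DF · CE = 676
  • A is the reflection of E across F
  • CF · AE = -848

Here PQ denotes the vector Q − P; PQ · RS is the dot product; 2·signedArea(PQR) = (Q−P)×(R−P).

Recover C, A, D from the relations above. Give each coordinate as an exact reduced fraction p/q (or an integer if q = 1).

A = (-22, -3)
C = (20, 9)
D = (34, 23)

1. A_x = -22  [A is the reflection of E across F]
2. A_y = -3  [A is the reflection of E across F]
   → A = (-22, -3)
3. C_x = 20  [line -28·x + -8·y + 632 = 0 ∩ |CA|² = 1908]
4. C_y = 9  [line -28·x + -8·y + 632 = 0 ∩ |CA|² = 1908]
   → C = (20, 9)
5. D_x = 34  [CB · ED = -374 ∩ DF · CE = 676]
6. D_y = 23  [CB · ED = -374 ∩ DF · CE = 676]
   → D = (34, 23)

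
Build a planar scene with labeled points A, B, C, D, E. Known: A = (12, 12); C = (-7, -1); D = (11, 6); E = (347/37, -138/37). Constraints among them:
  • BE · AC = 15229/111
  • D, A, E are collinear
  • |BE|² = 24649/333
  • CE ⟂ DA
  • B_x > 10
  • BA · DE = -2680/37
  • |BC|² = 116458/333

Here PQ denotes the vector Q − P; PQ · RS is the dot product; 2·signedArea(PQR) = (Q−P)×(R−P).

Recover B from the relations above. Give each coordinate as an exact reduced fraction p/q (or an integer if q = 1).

B = (1198/111, 176/37)

1. B_x = 1198/111  [BA · DE = -2680/37 ∩ BE · AC = 15229/111]
2. B_y = 176/37  [BA · DE = -2680/37 ∩ BE · AC = 15229/111]
   → B = (1198/111, 176/37)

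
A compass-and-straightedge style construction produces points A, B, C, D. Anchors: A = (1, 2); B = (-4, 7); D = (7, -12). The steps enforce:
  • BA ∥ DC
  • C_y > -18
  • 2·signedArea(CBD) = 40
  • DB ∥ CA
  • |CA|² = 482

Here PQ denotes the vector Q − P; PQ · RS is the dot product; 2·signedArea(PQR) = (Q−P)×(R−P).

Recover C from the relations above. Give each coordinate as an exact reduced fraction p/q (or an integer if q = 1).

C = (12, -17)

1. C_x = 12  [DB ∥ CA ∩ BA ∥ DC]
2. C_y = -17  [DB ∥ CA ∩ BA ∥ DC]
   → C = (12, -17)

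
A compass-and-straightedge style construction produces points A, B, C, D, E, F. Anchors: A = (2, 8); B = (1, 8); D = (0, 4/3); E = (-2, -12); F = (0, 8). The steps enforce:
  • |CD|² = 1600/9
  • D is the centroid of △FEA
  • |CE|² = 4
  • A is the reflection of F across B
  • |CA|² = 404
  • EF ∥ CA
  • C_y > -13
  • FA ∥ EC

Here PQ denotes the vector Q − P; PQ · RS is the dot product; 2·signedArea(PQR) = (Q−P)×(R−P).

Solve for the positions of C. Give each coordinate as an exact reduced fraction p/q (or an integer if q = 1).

1. C_x = 0  [EF ∥ CA ∩ FA ∥ EC]
2. C_y = -12  [EF ∥ CA ∩ FA ∥ EC]
   → C = (0, -12)

C = (0, -12)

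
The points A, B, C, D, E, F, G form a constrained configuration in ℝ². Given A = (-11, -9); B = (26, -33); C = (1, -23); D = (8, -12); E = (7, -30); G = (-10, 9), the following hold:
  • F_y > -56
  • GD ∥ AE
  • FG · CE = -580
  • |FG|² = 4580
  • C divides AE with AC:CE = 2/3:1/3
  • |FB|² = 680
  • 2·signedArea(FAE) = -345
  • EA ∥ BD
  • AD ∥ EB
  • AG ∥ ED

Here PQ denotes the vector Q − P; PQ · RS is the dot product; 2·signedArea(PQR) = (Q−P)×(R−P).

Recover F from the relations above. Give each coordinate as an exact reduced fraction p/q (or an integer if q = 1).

1. F_x = 12  [FG · CE = -580 ∩ 2·signedArea(FAE) = -345]
2. F_y = -55  [FG · CE = -580 ∩ 2·signedArea(FAE) = -345]
   → F = (12, -55)

F = (12, -55)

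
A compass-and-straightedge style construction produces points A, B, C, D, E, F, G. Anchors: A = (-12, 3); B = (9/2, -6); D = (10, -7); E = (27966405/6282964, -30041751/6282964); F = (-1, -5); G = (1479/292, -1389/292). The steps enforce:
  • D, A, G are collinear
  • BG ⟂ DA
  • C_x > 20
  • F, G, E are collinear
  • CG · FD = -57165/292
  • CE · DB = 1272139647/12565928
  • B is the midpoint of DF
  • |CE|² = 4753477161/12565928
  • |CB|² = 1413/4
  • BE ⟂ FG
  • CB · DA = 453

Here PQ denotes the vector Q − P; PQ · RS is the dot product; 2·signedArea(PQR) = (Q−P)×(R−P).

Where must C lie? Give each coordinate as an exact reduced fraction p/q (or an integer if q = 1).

C = (21, -15)

1. C_x = 21  [CE · DB = 1272139647/12565928 ∩ CB · DA = 453]
2. C_y = -15  [CE · DB = 1272139647/12565928 ∩ CB · DA = 453]
   → C = (21, -15)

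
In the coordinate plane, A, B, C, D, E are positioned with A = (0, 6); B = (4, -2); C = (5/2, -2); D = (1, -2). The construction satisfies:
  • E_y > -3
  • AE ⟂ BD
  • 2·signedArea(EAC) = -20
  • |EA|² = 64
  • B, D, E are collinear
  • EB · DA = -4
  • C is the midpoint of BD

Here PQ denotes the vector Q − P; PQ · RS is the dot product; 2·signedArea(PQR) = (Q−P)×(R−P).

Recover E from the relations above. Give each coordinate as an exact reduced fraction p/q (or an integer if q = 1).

1. E_x = 0  [B, D, E are collinear ∩ AE ⟂ BD]
2. E_y = -2  [B, D, E are collinear ∩ AE ⟂ BD]
   → E = (0, -2)

E = (0, -2)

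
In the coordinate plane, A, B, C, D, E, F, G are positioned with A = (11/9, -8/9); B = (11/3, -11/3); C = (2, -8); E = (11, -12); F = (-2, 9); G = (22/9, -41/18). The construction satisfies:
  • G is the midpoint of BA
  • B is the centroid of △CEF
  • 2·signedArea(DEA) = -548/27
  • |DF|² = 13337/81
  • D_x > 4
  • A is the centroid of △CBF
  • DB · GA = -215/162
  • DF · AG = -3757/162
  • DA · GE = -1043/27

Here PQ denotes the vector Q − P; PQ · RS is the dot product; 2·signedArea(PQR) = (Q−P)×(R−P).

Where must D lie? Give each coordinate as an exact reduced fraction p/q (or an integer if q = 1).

D = (38/9, -20/9)

1. D_x = 38/9  [DB · GA = -215/162 ∩ 2·signedArea(DEA) = -548/27]
2. D_y = -20/9  [DB · GA = -215/162 ∩ 2·signedArea(DEA) = -548/27]
   → D = (38/9, -20/9)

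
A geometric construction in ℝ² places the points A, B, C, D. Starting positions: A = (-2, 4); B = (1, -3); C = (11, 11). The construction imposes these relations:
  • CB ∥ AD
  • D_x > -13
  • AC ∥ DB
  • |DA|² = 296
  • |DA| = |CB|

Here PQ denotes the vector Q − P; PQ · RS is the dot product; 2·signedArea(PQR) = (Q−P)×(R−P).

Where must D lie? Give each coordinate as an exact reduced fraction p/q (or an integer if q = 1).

D = (-12, -10)

1. D_x = -12  [AC ∥ DB ∩ CB ∥ AD]
2. D_y = -10  [AC ∥ DB ∩ CB ∥ AD]
   → D = (-12, -10)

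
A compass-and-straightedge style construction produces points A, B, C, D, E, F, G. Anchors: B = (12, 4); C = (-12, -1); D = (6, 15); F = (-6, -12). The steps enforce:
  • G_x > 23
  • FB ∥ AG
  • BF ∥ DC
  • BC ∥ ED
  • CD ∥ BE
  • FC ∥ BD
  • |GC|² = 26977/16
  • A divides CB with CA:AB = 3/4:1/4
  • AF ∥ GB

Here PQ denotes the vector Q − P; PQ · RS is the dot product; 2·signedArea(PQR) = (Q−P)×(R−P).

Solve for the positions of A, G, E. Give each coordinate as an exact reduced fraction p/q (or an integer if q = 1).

A = (6, 11/4)
E = (30, 20)
G = (24, 75/4)

1. A_x = 6  [A divides CB with CA:AB = 3/4:1/4]
2. A_y = 11/4  [A divides CB with CA:AB = 3/4:1/4]
   → A = (6, 11/4)
3. G_x = 24  [AF ∥ GB ∩ FB ∥ AG]
4. G_y = 75/4  [AF ∥ GB ∩ FB ∥ AG]
   → G = (24, 75/4)
5. E_x = 30  [BC ∥ ED ∩ CD ∥ BE]
6. E_y = 20  [BC ∥ ED ∩ CD ∥ BE]
   → E = (30, 20)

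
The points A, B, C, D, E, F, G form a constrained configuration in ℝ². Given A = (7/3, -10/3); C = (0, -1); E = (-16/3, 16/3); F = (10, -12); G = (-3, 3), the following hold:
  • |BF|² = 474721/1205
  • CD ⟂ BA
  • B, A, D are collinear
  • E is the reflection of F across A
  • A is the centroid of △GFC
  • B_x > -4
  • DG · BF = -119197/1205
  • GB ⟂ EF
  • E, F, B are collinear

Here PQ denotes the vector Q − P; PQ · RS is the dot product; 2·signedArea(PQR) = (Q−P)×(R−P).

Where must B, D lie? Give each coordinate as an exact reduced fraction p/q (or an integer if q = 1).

1. B_x = -3797/1205  [E, F, B are collinear ∩ GB ⟂ EF]
2. B_y = 3454/1205  [E, F, B are collinear ∩ GB ⟂ EF]
   → B = (-3797/1205, 3454/1205)
3. D_x = 182/1205  [B, A, D are collinear ∩ CD ⟂ BA]
4. D_y = -1044/1205  [B, A, D are collinear ∩ CD ⟂ BA]
   → D = (182/1205, -1044/1205)

B = (-3797/1205, 3454/1205)
D = (182/1205, -1044/1205)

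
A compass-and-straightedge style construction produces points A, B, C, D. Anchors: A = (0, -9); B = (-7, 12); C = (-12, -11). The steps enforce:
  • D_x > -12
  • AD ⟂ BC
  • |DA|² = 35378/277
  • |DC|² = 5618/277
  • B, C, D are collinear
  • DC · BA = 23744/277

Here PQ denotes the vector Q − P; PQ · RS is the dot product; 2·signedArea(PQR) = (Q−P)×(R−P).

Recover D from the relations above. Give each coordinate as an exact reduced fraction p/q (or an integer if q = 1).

1. D_x = -3059/277  [B, C, D are collinear ∩ AD ⟂ BC]
2. D_y = -1828/277  [B, C, D are collinear ∩ AD ⟂ BC]
   → D = (-3059/277, -1828/277)

D = (-3059/277, -1828/277)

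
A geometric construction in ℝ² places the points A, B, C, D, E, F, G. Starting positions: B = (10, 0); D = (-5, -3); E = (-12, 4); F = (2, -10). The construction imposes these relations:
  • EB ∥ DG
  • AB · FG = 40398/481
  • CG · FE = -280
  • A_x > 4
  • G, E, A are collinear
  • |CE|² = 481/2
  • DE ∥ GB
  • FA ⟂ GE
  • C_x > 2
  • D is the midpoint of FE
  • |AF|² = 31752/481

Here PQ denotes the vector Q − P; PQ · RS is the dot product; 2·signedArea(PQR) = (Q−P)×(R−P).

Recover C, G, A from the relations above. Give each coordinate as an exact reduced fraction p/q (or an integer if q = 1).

A = (2348/481, -1156/481)
C = (5/2, -3/2)
G = (17, -7)

1. G_x = 17  [DE ∥ GB ∩ EB ∥ DG]
2. G_y = -7  [DE ∥ GB ∩ EB ∥ DG]
   → G = (17, -7)
3. A_x = 2348/481  [G, E, A are collinear ∩ FA ⟂ GE]
4. A_y = -1156/481  [G, E, A are collinear ∩ FA ⟂ GE]
   → A = (2348/481, -1156/481)
5. C_x = 5/2  [line 14·x + -14·y + -56 = 0 ∩ |CE|² = 481/2]
6. C_y = -3/2  [line 14·x + -14·y + -56 = 0 ∩ |CE|² = 481/2]
   → C = (5/2, -3/2)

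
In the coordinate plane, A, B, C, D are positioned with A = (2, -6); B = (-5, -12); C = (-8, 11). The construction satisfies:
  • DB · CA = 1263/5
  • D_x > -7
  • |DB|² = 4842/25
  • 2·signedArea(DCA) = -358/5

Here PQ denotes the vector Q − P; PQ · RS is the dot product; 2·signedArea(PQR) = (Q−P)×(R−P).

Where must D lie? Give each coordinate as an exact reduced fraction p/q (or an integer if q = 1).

D = (-34/5, 9/5)

1. D_x = -34/5  [2·signedArea(DCA) = -358/5 ∩ DB · CA = 1263/5]
2. D_y = 9/5  [2·signedArea(DCA) = -358/5 ∩ DB · CA = 1263/5]
   → D = (-34/5, 9/5)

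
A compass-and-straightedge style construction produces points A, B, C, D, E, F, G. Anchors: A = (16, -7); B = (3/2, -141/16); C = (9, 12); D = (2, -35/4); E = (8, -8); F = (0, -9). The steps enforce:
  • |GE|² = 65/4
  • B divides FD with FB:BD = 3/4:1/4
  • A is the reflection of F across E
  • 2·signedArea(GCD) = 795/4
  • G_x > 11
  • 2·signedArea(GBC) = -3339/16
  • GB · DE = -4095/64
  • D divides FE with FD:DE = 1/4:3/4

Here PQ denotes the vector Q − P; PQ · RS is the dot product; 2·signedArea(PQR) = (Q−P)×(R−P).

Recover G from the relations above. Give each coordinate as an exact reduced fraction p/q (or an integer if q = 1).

G = (12, -15/2)

1. G_x = 12  [GB · DE = -4095/64 ∩ 2·signedArea(GCD) = 795/4]
2. G_y = -15/2  [GB · DE = -4095/64 ∩ 2·signedArea(GCD) = 795/4]
   → G = (12, -15/2)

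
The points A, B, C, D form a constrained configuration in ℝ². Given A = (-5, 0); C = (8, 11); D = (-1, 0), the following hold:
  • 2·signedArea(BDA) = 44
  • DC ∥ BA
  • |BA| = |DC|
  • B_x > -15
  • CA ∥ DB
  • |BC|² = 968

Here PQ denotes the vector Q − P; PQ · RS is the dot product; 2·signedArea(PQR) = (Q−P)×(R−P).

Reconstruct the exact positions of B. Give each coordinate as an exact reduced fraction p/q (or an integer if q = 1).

1. B_x = -14  [DC ∥ BA ∩ CA ∥ DB]
2. B_y = -11  [DC ∥ BA ∩ CA ∥ DB]
   → B = (-14, -11)

B = (-14, -11)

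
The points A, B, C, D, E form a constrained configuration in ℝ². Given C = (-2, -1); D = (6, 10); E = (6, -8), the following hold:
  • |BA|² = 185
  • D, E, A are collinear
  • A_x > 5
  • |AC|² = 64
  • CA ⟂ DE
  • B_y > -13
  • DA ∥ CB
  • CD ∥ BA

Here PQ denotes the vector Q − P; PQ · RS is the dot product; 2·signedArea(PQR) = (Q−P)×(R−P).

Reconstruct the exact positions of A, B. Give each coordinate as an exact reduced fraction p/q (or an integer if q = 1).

A = (6, -1)
B = (-2, -12)

1. A_x = 6  [D, E, A are collinear ∩ CA ⟂ DE]
2. A_y = -1  [D, E, A are collinear ∩ CA ⟂ DE]
   → A = (6, -1)
3. B_x = -2  [CD ∥ BA ∩ DA ∥ CB]
4. B_y = -12  [CD ∥ BA ∩ DA ∥ CB]
   → B = (-2, -12)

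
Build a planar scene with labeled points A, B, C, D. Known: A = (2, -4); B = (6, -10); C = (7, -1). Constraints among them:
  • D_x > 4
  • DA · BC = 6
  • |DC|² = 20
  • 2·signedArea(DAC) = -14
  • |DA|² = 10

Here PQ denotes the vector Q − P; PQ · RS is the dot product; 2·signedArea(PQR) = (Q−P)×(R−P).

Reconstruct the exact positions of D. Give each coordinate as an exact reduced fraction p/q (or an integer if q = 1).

D = (5, -5)

1. D_x = 5  [DA · BC = 6 ∩ 2·signedArea(DAC) = -14]
2. D_y = -5  [DA · BC = 6 ∩ 2·signedArea(DAC) = -14]
   → D = (5, -5)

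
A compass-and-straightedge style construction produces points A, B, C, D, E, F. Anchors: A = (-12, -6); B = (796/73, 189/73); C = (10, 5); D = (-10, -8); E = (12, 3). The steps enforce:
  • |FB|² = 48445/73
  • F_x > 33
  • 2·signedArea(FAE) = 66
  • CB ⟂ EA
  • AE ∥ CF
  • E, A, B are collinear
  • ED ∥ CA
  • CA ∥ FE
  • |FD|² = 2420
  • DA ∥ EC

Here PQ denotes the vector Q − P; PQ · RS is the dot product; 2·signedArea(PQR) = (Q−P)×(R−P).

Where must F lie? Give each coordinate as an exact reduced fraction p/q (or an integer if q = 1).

1. F_x = 34  [CA ∥ FE ∩ AE ∥ CF]
2. F_y = 14  [CA ∥ FE ∩ AE ∥ CF]
   → F = (34, 14)

F = (34, 14)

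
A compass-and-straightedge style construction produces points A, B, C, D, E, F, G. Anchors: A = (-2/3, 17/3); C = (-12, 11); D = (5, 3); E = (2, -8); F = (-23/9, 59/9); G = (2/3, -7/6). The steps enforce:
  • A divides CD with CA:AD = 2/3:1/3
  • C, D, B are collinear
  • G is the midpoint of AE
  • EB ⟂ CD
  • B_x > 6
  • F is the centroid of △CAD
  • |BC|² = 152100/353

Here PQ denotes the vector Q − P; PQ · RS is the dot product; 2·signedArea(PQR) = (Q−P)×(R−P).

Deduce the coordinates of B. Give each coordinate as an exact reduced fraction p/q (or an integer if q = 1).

1. B_x = 2394/353  [C, D, B are collinear ∩ EB ⟂ CD]
2. B_y = 763/353  [C, D, B are collinear ∩ EB ⟂ CD]
   → B = (2394/353, 763/353)

B = (2394/353, 763/353)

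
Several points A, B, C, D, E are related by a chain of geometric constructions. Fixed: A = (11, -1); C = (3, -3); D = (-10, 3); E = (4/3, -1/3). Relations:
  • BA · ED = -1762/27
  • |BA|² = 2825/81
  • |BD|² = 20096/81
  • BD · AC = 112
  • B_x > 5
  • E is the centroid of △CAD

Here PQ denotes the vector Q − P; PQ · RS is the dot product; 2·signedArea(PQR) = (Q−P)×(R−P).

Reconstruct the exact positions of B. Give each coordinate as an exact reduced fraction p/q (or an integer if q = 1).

1. B_x = 46/9  [BA · ED = -1762/27 ∩ BD · AC = 112]
2. B_y = -13/9  [BA · ED = -1762/27 ∩ BD · AC = 112]
   → B = (46/9, -13/9)

B = (46/9, -13/9)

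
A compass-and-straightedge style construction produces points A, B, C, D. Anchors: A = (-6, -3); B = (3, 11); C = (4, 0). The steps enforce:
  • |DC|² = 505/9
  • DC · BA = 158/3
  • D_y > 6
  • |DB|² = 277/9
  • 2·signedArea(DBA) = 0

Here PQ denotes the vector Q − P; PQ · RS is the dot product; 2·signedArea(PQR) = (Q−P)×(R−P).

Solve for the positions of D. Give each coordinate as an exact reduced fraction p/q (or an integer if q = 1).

D = (0, 19/3)

1. D_x = 0  [2·signedArea(DBA) = 0 ∩ DC · BA = 158/3]
2. D_y = 19/3  [2·signedArea(DBA) = 0 ∩ DC · BA = 158/3]
   → D = (0, 19/3)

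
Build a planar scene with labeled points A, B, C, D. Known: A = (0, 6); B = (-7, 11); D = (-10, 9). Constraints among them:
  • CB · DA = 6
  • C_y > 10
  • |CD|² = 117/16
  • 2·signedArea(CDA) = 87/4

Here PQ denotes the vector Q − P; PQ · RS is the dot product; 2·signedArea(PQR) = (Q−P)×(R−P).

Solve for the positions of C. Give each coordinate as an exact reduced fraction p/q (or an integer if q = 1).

1. C_x = -31/4  [2·signedArea(CDA) = 87/4 ∩ CB · DA = 6]
2. C_y = 21/2  [2·signedArea(CDA) = 87/4 ∩ CB · DA = 6]
   → C = (-31/4, 21/2)

C = (-31/4, 21/2)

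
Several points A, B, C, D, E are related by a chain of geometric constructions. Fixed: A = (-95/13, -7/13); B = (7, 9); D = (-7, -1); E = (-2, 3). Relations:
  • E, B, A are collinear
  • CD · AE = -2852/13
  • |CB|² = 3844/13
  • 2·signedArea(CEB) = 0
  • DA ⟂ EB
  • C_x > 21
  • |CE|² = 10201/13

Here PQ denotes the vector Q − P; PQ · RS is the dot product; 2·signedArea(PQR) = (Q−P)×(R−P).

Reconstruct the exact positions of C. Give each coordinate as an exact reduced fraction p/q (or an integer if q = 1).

1. C_x = 277/13  [2·signedArea(CEB) = 0 ∩ CD · AE = -2852/13]
2. C_y = 241/13  [2·signedArea(CEB) = 0 ∩ CD · AE = -2852/13]
   → C = (277/13, 241/13)

C = (277/13, 241/13)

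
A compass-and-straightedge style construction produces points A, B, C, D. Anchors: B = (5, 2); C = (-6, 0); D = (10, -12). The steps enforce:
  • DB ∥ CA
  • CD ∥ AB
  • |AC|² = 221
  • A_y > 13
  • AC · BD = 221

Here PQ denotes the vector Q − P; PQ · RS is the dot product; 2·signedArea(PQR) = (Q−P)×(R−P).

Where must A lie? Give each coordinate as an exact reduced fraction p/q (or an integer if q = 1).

A = (-11, 14)

1. A_x = -11  [CD ∥ AB ∩ DB ∥ CA]
2. A_y = 14  [CD ∥ AB ∩ DB ∥ CA]
   → A = (-11, 14)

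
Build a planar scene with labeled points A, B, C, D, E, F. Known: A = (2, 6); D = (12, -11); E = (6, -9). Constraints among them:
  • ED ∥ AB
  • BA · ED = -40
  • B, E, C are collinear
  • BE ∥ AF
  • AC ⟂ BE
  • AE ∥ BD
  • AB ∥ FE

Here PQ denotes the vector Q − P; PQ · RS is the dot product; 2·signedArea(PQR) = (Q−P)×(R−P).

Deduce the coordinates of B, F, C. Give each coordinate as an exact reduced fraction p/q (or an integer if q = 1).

1. B_x = 8  [AE ∥ BD ∩ ED ∥ AB]
2. B_y = 4  [AE ∥ BD ∩ ED ∥ AB]
   → B = (8, 4)
3. F_x = 0  [AB ∥ FE ∩ BE ∥ AF]
4. F_y = -7  [AB ∥ FE ∩ BE ∥ AF]
   → F = (0, -7)
5. C_x = 1412/173  [B, E, C are collinear ∩ AC ⟂ BE]
6. C_y = 874/173  [B, E, C are collinear ∩ AC ⟂ BE]
   → C = (1412/173, 874/173)

B = (8, 4)
C = (1412/173, 874/173)
F = (0, -7)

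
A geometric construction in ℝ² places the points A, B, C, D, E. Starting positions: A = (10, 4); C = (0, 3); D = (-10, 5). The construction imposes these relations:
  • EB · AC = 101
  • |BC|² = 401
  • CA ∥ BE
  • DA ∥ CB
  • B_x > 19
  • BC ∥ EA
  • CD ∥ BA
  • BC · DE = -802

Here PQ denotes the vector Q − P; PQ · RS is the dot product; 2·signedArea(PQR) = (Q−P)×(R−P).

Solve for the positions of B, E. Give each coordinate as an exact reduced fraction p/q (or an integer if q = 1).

B = (20, 2)
E = (30, 3)

1. B_x = 20  [CD ∥ BA ∩ DA ∥ CB]
2. B_y = 2  [CD ∥ BA ∩ DA ∥ CB]
   → B = (20, 2)
3. E_x = 30  [BC ∥ EA ∩ CA ∥ BE]
4. E_y = 3  [BC ∥ EA ∩ CA ∥ BE]
   → E = (30, 3)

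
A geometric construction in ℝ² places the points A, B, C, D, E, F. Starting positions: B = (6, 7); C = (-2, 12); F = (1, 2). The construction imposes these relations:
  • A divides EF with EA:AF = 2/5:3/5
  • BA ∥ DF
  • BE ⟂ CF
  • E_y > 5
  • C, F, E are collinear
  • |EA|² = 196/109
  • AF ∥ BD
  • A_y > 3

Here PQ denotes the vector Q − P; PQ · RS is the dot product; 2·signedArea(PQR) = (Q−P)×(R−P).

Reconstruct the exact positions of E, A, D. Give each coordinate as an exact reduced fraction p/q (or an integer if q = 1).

A = (46/109, 428/109)
D = (717/109, 553/109)
E = (4/109, 568/109)

1. E_x = 4/109  [C, F, E are collinear ∩ BE ⟂ CF]
2. E_y = 568/109  [C, F, E are collinear ∩ BE ⟂ CF]
   → E = (4/109, 568/109)
3. A_x = 46/109  [A divides EF with EA:AF = 2/5:3/5]
4. A_y = 428/109  [A divides EF with EA:AF = 2/5:3/5]
   → A = (46/109, 428/109)
5. D_x = 717/109  [BA ∥ DF ∩ AF ∥ BD]
6. D_y = 553/109  [BA ∥ DF ∩ AF ∥ BD]
   → D = (717/109, 553/109)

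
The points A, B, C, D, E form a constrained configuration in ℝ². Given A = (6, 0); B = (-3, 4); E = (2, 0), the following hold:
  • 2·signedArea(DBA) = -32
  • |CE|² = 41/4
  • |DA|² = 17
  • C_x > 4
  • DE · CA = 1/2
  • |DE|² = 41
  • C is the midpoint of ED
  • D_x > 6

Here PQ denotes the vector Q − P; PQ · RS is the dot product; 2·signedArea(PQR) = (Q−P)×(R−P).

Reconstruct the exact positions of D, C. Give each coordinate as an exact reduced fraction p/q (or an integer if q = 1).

1. D_x = 7  [line 4·x + 9·y + 8 = 0 ∩ |DE|² = 41]
2. D_y = -4  [line 4·x + 9·y + 8 = 0 ∩ |DE|² = 41]
   → D = (7, -4)
3. C_x = 9/2  [C is the midpoint of ED]
4. C_y = -2  [C is the midpoint of ED]
   → C = (9/2, -2)

C = (9/2, -2)
D = (7, -4)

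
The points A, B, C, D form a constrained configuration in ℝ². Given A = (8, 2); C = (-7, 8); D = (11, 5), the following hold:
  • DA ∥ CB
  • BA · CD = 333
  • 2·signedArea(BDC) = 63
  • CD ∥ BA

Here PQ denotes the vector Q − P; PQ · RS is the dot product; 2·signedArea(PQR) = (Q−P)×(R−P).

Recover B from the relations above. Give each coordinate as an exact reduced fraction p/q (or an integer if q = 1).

B = (-10, 5)

1. B_x = -10  [CD ∥ BA ∩ DA ∥ CB]
2. B_y = 5  [CD ∥ BA ∩ DA ∥ CB]
   → B = (-10, 5)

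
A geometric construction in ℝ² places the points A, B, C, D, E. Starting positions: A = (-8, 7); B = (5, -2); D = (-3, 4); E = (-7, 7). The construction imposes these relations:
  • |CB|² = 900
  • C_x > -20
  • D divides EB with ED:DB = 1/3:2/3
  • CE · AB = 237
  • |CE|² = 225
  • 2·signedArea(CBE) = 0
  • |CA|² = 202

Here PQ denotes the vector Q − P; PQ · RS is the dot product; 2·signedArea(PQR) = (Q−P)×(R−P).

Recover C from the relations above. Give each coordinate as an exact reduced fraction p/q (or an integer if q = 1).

1. C_x = -19  [2·signedArea(CBE) = 0 ∩ CE · AB = 237]
2. C_y = 16  [2·signedArea(CBE) = 0 ∩ CE · AB = 237]
   → C = (-19, 16)

C = (-19, 16)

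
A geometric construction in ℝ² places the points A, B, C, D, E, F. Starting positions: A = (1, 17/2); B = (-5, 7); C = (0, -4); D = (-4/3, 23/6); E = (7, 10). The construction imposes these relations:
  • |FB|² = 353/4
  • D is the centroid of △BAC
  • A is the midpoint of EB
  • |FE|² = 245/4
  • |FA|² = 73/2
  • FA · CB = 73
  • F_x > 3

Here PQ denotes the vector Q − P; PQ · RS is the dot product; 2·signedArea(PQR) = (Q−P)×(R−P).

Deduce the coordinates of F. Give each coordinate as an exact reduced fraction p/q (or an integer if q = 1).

F = (7/2, 3)

1. F_x = 7/2  [line 5·x + -11·y + 31/2 = 0 ∩ |FA|² = 73/2]
2. F_y = 3  [line 5·x + -11·y + 31/2 = 0 ∩ |FA|² = 73/2]
   → F = (7/2, 3)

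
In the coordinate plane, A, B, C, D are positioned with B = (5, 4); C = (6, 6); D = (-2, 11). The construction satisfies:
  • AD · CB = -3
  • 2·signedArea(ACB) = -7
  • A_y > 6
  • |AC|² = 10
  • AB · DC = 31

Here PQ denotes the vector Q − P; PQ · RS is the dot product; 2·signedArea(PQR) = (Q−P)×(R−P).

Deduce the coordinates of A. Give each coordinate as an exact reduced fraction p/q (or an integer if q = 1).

A = (3, 7)

1. A_x = 3  [AB · DC = 31 ∩ AD · CB = -3]
2. A_y = 7  [AB · DC = 31 ∩ AD · CB = -3]
   → A = (3, 7)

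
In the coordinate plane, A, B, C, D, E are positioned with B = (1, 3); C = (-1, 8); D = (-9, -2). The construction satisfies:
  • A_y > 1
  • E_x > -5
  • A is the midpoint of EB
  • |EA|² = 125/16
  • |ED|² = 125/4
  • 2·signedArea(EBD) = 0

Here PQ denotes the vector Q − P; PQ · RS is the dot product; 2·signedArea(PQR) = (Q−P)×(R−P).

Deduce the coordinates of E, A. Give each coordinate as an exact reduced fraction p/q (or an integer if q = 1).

1. E_x = -4  [line 5·x + -10·y + 25 = 0 ∩ |ED|² = 125/4]
2. E_y = 1/2  [line 5·x + -10·y + 25 = 0 ∩ |ED|² = 125/4]
   → E = (-4, 1/2)
3. A_x = -3/2  [A is the midpoint of EB]
4. A_y = 7/4  [A is the midpoint of EB]
   → A = (-3/2, 7/4)

A = (-3/2, 7/4)
E = (-4, 1/2)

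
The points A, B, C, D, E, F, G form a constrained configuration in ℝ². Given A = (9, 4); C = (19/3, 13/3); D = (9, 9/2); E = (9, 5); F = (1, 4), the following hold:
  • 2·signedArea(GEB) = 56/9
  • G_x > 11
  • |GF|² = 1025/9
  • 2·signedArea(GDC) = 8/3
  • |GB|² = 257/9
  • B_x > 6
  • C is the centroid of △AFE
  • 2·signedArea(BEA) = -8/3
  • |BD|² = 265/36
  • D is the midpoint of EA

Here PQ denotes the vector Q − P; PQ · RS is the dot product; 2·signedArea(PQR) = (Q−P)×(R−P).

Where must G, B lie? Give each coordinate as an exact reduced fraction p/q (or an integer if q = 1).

1. G_x = 35/3  [line 1/6·x + -8/3·y + 47/6 = 0 ∩ |GF|² = 1025/9]
2. G_y = 11/3  [line 1/6·x + -8/3·y + 47/6 = 0 ∩ |GF|² = 1025/9]
   → G = (35/3, 11/3)
3. B_x = 19/3  [2·signedArea(BEA) = -8/3 ∩ 2·signedArea(GEB) = 56/9]
4. B_y = 4  [2·signedArea(BEA) = -8/3 ∩ 2·signedArea(GEB) = 56/9]
   → B = (19/3, 4)

B = (19/3, 4)
G = (35/3, 11/3)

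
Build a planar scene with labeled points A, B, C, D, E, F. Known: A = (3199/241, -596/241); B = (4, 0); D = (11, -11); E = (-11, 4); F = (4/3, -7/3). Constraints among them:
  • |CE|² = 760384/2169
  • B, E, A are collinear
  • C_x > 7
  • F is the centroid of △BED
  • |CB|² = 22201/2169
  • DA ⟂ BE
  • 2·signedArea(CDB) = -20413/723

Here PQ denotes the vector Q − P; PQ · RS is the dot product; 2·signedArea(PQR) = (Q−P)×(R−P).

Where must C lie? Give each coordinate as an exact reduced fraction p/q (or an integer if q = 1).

1. C_x = 1709/241  [line -11·x + -7·y + 52225/723 = 0 ∩ |CE|² = 760384/2169]
2. C_y = -596/723  [line -11·x + -7·y + 52225/723 = 0 ∩ |CE|² = 760384/2169]
   → C = (1709/241, -596/723)

C = (1709/241, -596/723)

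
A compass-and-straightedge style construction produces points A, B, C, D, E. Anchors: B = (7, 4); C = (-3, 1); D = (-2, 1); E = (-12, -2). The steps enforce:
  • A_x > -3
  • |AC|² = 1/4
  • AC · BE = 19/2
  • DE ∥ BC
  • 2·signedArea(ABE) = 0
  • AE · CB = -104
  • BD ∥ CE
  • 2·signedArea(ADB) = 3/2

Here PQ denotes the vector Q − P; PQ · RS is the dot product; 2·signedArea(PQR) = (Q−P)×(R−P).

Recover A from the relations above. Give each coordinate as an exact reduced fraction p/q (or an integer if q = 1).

1. A_x = -5/2  [2·signedArea(ABE) = 0 ∩ 2·signedArea(ADB) = 3/2]
2. A_y = 1  [2·signedArea(ABE) = 0 ∩ 2·signedArea(ADB) = 3/2]
   → A = (-5/2, 1)

A = (-5/2, 1)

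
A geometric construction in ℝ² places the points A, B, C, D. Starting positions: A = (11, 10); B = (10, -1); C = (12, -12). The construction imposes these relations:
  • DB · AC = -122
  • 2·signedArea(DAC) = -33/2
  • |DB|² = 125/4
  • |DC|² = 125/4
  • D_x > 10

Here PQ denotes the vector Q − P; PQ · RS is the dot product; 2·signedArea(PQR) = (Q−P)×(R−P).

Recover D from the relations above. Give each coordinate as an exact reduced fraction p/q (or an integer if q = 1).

D = (11, -13/2)

1. D_x = 11  [DB · AC = -122 ∩ 2·signedArea(DAC) = -33/2]
2. D_y = -13/2  [DB · AC = -122 ∩ 2·signedArea(DAC) = -33/2]
   → D = (11, -13/2)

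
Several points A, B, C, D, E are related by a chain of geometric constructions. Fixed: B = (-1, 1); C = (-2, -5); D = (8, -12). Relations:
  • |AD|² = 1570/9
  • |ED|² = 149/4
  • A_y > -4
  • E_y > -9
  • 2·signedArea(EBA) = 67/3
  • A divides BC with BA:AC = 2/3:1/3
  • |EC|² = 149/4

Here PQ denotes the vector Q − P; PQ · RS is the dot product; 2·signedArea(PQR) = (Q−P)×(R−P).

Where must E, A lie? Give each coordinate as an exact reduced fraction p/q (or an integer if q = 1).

A = (-5/3, -3)
E = (3, -17/2)

1. A_x = -5/3  [A divides BC with BA:AC = 2/3:1/3]
2. A_y = -3  [A divides BC with BA:AC = 2/3:1/3]
   → A = (-5/3, -3)
3. E_x = 3  [line 4·x + -2/3·y + -53/3 = 0 ∩ |ED|² = 149/4]
4. E_y = -17/2  [line 4·x + -2/3·y + -53/3 = 0 ∩ |ED|² = 149/4]
   → E = (3, -17/2)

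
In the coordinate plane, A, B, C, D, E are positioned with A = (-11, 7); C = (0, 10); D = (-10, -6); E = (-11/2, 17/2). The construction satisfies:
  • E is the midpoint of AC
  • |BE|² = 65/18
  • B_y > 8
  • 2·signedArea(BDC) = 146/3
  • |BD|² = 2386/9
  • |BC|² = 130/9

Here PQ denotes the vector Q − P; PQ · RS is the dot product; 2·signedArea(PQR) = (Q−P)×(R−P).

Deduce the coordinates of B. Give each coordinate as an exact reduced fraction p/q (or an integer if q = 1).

B = (-11/3, 9)

1. B_x = -11/3  [line -16·x + 10·y + -446/3 = 0 ∩ |BE|² = 65/18]
2. B_y = 9  [line -16·x + 10·y + -446/3 = 0 ∩ |BE|² = 65/18]
   → B = (-11/3, 9)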